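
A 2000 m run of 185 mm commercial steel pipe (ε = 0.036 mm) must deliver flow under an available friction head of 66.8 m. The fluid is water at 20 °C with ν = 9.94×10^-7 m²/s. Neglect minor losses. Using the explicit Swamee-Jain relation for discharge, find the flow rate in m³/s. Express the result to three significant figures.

Swamee-Jain (Type II): Q = -0.965·√(gD⁵h_f/L)·ln[ε/(3.7D) + √(3.17ν²L/(gD³h_f))]
√(gD⁵h_f/L) = √(9.81·0.185⁵·66.8/2000) = 0.008426
ε/(3.7D) = 5.26×10^-5; √(3.17ν²L/(gD³h_f)) = 3.89×10^-5
Q = -0.965·0.008426·ln(9.145×10^-5) = 0.07562 m³/s
Check: V = 2.81 m/s, Re = 5.24×10^5, f = 0.01540, h_f = 67.2 m ≈ 66.8 m ✓

Q ≈ 0.0756 m³/s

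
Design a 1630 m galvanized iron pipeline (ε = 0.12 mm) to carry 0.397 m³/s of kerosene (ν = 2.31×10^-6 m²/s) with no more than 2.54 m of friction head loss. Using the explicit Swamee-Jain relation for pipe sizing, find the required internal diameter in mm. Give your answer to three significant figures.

Swamee-Jain (Type III): D = 0.66·[ε^1.25·(LQ²/(gh_f))^4.75 + ν·Q^9.4·(L/(gh_f))^5.2]^0.04
LQ²/(gh_f) = 10.31; L/(gh_f) = 65.42
Term 1 = ε^1.25·(…)^4.75 = 0.817; Term 2 = ν·Q^9.4·(…)^5.2 = 1.08
D = 0.66·(0.817 + 1.08)^0.04 = 0.6771 m = 677 mm
Check: V = 1.10 m/s, Re = 3.23×10^5, f = 0.01599, h_f = 2.38 m ≈ 2.54 m ✓

D ≈ 677 mm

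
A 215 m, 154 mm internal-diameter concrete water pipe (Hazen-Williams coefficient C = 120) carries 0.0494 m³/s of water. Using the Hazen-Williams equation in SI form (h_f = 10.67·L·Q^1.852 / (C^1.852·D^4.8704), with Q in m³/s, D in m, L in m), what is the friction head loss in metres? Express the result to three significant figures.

h_f = 10.67·215·0.0494^1.852 / (120^1.852·0.154^4.8704) = 11.16 m

h_f ≈ 11.2 m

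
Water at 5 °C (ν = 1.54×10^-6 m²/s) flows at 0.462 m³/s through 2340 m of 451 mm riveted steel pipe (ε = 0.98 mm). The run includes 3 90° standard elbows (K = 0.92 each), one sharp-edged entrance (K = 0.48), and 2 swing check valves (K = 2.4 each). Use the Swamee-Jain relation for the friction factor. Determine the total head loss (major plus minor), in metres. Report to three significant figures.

V = 4Q/(πD²) = 2.892 m/s; V²/2g = 0.4263 m
Re = 8.47×10^5, ε/D = 0.00217 → f = 0.02423 (Swamee-Jain)
Major: h_f = f(L/D)·V²/2g = 0.02423·5188·0.4263 = 53.60 m
Minor: ΣK = 8.04; h_m = ΣK·V²/2g = 3.427 m
Total H_L = 53.60 + 3.427 = 57.02 m

H_L ≈ 57.0 m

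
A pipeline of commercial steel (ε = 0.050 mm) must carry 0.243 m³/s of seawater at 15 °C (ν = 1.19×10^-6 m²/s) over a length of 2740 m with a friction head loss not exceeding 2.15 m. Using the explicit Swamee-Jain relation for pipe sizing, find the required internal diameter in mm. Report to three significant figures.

Swamee-Jain (Type III): D = 0.66·[ε^1.25·(LQ²/(gh_f))^4.75 + ν·Q^9.4·(L/(gh_f))^5.2]^0.04
LQ²/(gh_f) = 7.671; L/(gh_f) = 129.9
Term 1 = ε^1.25·(…)^4.75 = 0.0671; Term 2 = ν·Q^9.4·(…)^5.2 = 0.196
D = 0.66·(0.0671 + 0.196)^0.04 = 0.6256 m = 626 mm
Check: V = 0.790 m/s, Re = 4.16×10^5, f = 0.01457, h_f = 2.03 m ≈ 2.15 m ✓

D ≈ 626 mm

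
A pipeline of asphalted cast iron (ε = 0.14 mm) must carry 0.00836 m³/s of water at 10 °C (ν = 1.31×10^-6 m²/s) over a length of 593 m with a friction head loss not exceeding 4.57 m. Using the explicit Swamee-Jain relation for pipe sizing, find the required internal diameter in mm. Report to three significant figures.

D ≈ 114 mm

Swamee-Jain (Type III): D = 0.66·[ε^1.25·(LQ²/(gh_f))^4.75 + ν·Q^9.4·(L/(gh_f))^5.2]^0.04
LQ²/(gh_f) = 9.244×10^-4; L/(gh_f) = 13.23
Term 1 = ε^1.25·(…)^4.75 = 5.90×10^-20; Term 2 = ν·Q^9.4·(…)^5.2 = 2.62×10^-20
D = 0.66·(5.90×10^-20 + 2.62×10^-20)^0.04 = 0.1140 m = 114 mm
Check: V = 0.820 m/s, Re = 7.13×10^4, f = 0.02384, h_f = 4.25 m ≈ 4.57 m ✓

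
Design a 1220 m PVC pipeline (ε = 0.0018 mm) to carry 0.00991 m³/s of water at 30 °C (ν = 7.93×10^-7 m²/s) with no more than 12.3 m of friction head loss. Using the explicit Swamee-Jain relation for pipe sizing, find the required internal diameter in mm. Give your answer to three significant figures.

D ≈ 107 mm

Swamee-Jain (Type III): D = 0.66·[ε^1.25·(LQ²/(gh_f))^4.75 + ν·Q^9.4·(L/(gh_f))^5.2]^0.04
LQ²/(gh_f) = 9.930×10^-4; L/(gh_f) = 10.11
Term 1 = ε^1.25·(…)^4.75 = 3.59×10^-22; Term 2 = ν·Q^9.4·(…)^5.2 = 1.94×10^-20
D = 0.66·(3.59×10^-22 + 1.94×10^-20)^0.04 = 0.1075 m = 107 mm
Check: V = 1.09 m/s, Re = 1.48×10^5, f = 0.01661, h_f = 11.5 m ≈ 12.3 m ✓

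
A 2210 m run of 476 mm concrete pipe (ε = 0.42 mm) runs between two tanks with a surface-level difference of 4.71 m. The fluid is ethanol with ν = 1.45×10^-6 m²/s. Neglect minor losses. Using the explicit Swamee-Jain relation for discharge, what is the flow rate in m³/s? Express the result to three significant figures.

Q ≈ 0.177 m³/s

Swamee-Jain (Type II): Q = -0.965·√(gD⁵h_f/L)·ln[ε/(3.7D) + √(3.17ν²L/(gD³h_f))]
√(gD⁵h_f/L) = √(9.81·0.476⁵·4.71/2210) = 0.02260
ε/(3.7D) = 2.38×10^-4; √(3.17ν²L/(gD³h_f)) = 5.44×10^-5
Q = -0.965·0.02260·ln(2.928×10^-4) = 0.1775 m³/s
Check: V = 0.997 m/s, Re = 3.27×10^5, f = 0.02016, h_f = 4.74 m ≈ 4.71 m ✓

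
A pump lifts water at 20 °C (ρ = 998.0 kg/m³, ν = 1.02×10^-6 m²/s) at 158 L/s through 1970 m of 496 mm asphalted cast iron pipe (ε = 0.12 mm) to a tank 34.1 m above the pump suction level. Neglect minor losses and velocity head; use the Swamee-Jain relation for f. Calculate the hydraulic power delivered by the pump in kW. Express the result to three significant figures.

P_hyd ≈ 56.1 kW

V = 4Q/(πD²) = 0.8177 m/s; Re = 3.98×10^5; ε/D = 2.42×10^-4; f = 0.01620
h_f = f(L/D)V²/2g = 2.192 m
Total head H = z + h_f = 34.1 + 2.192 = 36.29 m
P_hyd = ρgQH = 998.0·9.81·0.158·36.29 = 56.14 kW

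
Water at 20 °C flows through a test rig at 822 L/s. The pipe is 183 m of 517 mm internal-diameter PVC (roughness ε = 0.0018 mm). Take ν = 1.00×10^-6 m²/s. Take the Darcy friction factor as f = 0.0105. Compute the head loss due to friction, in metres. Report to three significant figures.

h_f ≈ 2.90 m

V = 4Q/(πD²) = 4·0.822/(π·0.517²) = 3.916 m/s
h_f = f(L/D)V²/(2g) = 0.01050·(183/0.517)·3.916²/(2·9.81) = 2.904 m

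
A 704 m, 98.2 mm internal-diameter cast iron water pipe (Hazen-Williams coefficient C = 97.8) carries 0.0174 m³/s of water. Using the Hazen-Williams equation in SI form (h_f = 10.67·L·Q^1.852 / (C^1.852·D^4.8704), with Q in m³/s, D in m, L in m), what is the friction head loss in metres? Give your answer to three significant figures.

h_f ≈ 69.2 m

h_f = 10.67·704·0.0174^1.852 / (97.8^1.852·0.0982^4.8704) = 69.17 m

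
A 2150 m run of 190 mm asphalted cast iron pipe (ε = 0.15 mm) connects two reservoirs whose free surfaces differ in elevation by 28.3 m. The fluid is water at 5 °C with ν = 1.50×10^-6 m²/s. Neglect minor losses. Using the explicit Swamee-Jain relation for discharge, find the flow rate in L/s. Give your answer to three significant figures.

Q ≈ 44.2 L/s

Swamee-Jain (Type II): Q = -0.965·√(gD⁵h_f/L)·ln[ε/(3.7D) + √(3.17ν²L/(gD³h_f))]
√(gD⁵h_f/L) = √(9.81·0.190⁵·28.3/2150) = 0.005654
ε/(3.7D) = 2.13×10^-4; √(3.17ν²L/(gD³h_f)) = 8.97×10^-5
Q = -0.965·0.005654·ln(3.031×10^-4) = 0.04421 m³/s
Check: V = 1.56 m/s, Re = 1.97×10^5, f = 0.02034, h_f = 28.5 m ≈ 28.3 m ✓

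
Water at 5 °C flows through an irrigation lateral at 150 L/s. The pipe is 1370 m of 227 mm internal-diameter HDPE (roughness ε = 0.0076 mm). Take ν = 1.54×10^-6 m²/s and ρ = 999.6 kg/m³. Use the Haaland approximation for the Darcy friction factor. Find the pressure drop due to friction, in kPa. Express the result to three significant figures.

Δp ≈ 551 kPa

V = 4Q/(πD²) = 4·0.150/(π·0.227²) = 3.706 m/s
Re = VD/ν = 3.706·0.227/1.54×10^-6 = 5.46×10^5 → turbulent
ε/D = 0.0076/227 = 3.35×10^-5
Haaland: f = 0.01329
h_f = f(L/D)V²/(2g) = 0.01329·(1370/0.227)·3.706²/(2·9.81) = 56.15 m
Δp = ρg·h_f = 999.6·9.81·56.15 = 550.6 kPa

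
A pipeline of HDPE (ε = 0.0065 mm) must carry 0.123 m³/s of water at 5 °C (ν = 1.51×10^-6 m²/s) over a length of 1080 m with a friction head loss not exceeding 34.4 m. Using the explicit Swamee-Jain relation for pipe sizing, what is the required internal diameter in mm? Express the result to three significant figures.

Swamee-Jain (Type III): D = 0.66·[ε^1.25·(LQ²/(gh_f))^4.75 + ν·Q^9.4·(L/(gh_f))^5.2]^0.04
LQ²/(gh_f) = 0.04842; L/(gh_f) = 3.200
Term 1 = ε^1.25·(…)^4.75 = 1.86×10^-13; Term 2 = ν·Q^9.4·(…)^5.2 = 1.78×10^-12
D = 0.66·(1.86×10^-13 + 1.78×10^-12)^0.04 = 0.2246 m = 225 mm
Check: V = 3.11 m/s, Re = 4.62×10^5, f = 0.01371, h_f = 32.4 m ≈ 34.4 m ✓

D ≈ 225 mm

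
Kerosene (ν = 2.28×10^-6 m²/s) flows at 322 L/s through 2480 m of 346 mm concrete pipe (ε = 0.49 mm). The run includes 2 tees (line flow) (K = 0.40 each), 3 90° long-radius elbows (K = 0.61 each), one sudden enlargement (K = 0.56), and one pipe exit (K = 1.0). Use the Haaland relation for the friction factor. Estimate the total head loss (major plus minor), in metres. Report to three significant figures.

V = 4Q/(πD²) = 3.425 m/s; V²/2g = 0.5978 m
Re = 5.20×10^5, ε/D = 0.00142 → f = 0.02185 (Haaland)
Major: h_f = f(L/D)·V²/2g = 0.02185·7168·0.5978 = 93.61 m
Minor: ΣK = 4.19; h_m = ΣK·V²/2g = 2.505 m
Total H_L = 93.61 + 2.505 = 96.11 m

H_L ≈ 96.1 m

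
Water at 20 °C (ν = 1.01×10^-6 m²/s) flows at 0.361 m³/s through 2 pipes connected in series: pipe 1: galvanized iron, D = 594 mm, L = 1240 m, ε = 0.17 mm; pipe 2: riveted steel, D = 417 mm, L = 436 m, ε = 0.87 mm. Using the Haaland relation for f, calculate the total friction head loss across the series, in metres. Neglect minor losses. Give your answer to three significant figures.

H ≈ 11.7 m

Pipe 1: V = 1.303 m/s, Re = 7.66×10^5, ε/D = 2.86×10^-4, f = 0.01566, h_1 = f(L/D)V²/2g = 2.827 m
Pipe 2: V = 2.643 m/s, Re = 1.09×10^6, ε/D = 0.00209, f = 0.02388, h_2 = f(L/D)V²/2g = 8.891 m
Series → Q common, losses add: H = Σh = 11.72 m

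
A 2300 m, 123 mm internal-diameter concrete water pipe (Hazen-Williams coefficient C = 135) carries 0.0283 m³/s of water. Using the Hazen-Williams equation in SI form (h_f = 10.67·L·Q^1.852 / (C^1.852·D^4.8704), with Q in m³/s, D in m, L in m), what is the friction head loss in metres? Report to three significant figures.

h_f = 10.67·2300·0.0283^1.852 / (135^1.852·0.123^4.8704) = 102.3 m

h_f ≈ 102 m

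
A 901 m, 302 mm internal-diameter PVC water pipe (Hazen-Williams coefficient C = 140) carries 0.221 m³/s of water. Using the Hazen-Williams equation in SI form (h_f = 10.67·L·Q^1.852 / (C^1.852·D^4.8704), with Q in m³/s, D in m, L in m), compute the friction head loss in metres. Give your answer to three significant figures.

h_f ≈ 21.2 m

h_f = 10.67·901·0.221^1.852 / (140^1.852·0.302^4.8704) = 21.22 m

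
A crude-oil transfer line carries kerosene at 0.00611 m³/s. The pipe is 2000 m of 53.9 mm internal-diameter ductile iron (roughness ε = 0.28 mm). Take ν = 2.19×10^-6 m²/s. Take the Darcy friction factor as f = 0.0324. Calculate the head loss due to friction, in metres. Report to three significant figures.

h_f ≈ 439 m

V = 4Q/(πD²) = 4·0.00611/(π·0.0539²) = 2.678 m/s
h_f = f(L/D)V²/(2g) = 0.03240·(2000/0.0539)·2.678²/(2·9.81) = 439.4 m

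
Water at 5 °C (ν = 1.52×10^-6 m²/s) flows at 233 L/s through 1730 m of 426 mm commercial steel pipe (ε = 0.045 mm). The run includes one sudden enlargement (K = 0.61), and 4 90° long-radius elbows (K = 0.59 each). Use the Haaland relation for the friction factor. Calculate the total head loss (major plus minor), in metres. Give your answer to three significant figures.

H_L ≈ 8.41 m

V = 4Q/(πD²) = 1.635 m/s; V²/2g = 0.1362 m
Re = 4.58×10^5, ε/D = 1.06×10^-4 → f = 0.01447 (Haaland)
Major: h_f = f(L/D)·V²/2g = 0.01447·4061·0.1362 = 8.005 m
Minor: ΣK = 2.97; h_m = ΣK·V²/2g = 0.4045 m
Total H_L = 8.005 + 0.4045 = 8.409 m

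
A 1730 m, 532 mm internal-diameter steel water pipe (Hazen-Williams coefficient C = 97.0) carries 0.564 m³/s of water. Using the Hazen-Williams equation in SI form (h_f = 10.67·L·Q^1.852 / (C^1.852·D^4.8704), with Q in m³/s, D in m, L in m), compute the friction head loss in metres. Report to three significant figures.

h_f ≈ 28.9 m

h_f = 10.67·1730·0.564^1.852 / (97.0^1.852·0.532^4.8704) = 28.91 m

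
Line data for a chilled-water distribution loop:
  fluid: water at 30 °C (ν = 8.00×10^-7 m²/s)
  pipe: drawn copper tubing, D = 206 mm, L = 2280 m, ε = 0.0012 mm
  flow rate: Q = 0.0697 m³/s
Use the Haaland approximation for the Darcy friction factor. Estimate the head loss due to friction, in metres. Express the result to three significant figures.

V = 4Q/(πD²) = 4·0.0697/(π·0.206²) = 2.091 m/s
Re = VD/ν = 2.091·0.206/8.00×10^-7 = 5.38×10^5 → turbulent
ε/D = 0.0012/206 = 5.83×10^-6
Haaland: f = 0.01296
h_f = f(L/D)V²/(2g) = 0.01296·(2280/0.206)·2.091²/(2·9.81) = 31.97 m

h_f ≈ 32.0 m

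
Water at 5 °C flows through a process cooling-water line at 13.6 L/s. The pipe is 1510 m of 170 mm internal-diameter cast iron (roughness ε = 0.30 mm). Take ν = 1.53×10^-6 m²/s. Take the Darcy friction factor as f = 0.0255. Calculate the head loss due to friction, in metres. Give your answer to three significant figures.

h_f ≈ 4.14 m

V = 4Q/(πD²) = 4·0.0136/(π·0.170²) = 0.5992 m/s
h_f = f(L/D)V²/(2g) = 0.02550·(1510/0.170)·0.5992²/(2·9.81) = 4.144 m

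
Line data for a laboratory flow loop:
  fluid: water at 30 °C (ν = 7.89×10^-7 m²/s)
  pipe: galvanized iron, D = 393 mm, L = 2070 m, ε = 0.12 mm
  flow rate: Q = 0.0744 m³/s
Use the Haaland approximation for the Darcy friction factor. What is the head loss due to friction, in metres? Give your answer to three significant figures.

h_f ≈ 1.70 m

V = 4Q/(πD²) = 4·0.0744/(π·0.393²) = 0.6133 m/s
Re = VD/ν = 0.6133·0.393/7.89×10^-7 = 3.06×10^5 → turbulent
ε/D = 0.12/393 = 3.05×10^-4
Haaland: f = 0.01681
h_f = f(L/D)V²/(2g) = 0.01681·(2070/0.393)·0.6133²/(2·9.81) = 1.698 m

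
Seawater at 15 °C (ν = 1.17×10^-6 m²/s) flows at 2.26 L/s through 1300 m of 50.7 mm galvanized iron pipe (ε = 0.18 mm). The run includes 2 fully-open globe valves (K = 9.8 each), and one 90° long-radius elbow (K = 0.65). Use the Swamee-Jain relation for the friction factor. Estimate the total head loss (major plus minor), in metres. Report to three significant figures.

H_L ≈ 50.5 m

V = 4Q/(πD²) = 1.119 m/s; V²/2g = 0.06387 m
Re = 4.85×10^4, ε/D = 0.00355 → f = 0.03007 (Swamee-Jain)
Major: h_f = f(L/D)·V²/2g = 0.03007·25641·0.06387 = 49.24 m
Minor: ΣK = 20.2; h_m = ΣK·V²/2g = 1.293 m
Total H_L = 49.24 + 1.293 = 50.54 m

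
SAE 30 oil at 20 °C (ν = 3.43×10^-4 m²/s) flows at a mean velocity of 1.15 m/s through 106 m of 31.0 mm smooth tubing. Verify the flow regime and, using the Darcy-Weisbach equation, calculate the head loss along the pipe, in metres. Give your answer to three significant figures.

h_f ≈ 142 m

Re = VD/ν = 1.15·0.03100/3.43×10^-4 = 104 → laminar (Re < 2300)
f = 64/Re = 0.6158
h_f = f(L/D)V²/(2g) = 0.6158·(106/0.03100)·1.15²/(2·9.81) = 141.9 m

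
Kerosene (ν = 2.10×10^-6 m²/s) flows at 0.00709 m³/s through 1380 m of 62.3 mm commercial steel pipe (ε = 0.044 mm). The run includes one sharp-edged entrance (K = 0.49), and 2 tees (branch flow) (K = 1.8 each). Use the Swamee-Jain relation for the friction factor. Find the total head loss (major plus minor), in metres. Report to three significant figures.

V = 4Q/(πD²) = 2.326 m/s; V²/2g = 0.2757 m
Re = 6.90×10^4, ε/D = 7.06×10^-4 → f = 0.02225 (Swamee-Jain)
Major: h_f = f(L/D)·V²/2g = 0.02225·22151·0.2757 = 135.9 m
Minor: ΣK = 4.09; h_m = ΣK·V²/2g = 1.128 m
Total H_L = 135.9 + 1.128 = 137.0 m

H_L ≈ 137 m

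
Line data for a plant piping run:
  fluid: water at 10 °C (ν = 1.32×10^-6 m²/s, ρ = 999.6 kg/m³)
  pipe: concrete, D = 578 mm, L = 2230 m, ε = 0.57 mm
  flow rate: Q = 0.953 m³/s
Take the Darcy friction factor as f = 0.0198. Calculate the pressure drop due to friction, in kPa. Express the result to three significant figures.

Δp ≈ 504 kPa

V = 4Q/(πD²) = 4·0.953/(π·0.578²) = 3.632 m/s
h_f = f(L/D)V²/(2g) = 0.01980·(2230/0.578)·3.632²/(2·9.81) = 51.36 m
Δp = ρg·h_f = 999.6·9.81·51.36 = 503.7 kPa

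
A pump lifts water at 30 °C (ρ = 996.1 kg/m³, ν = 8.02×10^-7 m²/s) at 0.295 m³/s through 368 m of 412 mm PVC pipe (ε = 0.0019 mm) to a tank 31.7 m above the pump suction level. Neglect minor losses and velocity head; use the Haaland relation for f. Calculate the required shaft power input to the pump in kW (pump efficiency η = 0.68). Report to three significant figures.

P_shaft ≈ 145 kW

V = 4Q/(πD²) = 2.213 m/s; Re = 1.14×10^6; ε/D = 4.61×10^-6; f = 0.01143
h_f = f(L/D)V²/2g = 2.547 m
Total head H = z + h_f = 31.7 + 2.547 = 34.25 m
P_hyd = ρgQH = 996.1·9.81·0.295·34.25 = 98.72 kW
P_shaft = P_hyd/η = 98.72/0.68 = 145.2 kW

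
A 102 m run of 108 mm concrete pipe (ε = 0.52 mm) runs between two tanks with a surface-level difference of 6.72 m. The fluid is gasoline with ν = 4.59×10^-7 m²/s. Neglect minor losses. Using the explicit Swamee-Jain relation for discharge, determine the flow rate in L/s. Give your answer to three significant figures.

Swamee-Jain (Type II): Q = -0.965·√(gD⁵h_f/L)·ln[ε/(3.7D) + √(3.17ν²L/(gD³h_f))]
√(gD⁵h_f/L) = √(9.81·0.108⁵·6.72/102) = 0.003082
ε/(3.7D) = 0.00130; √(3.17ν²L/(gD³h_f)) = 2.86×10^-5
Q = -0.965·0.003082·ln(0.001330) = 0.01969 m³/s
Check: V = 2.15 m/s, Re = 5.06×10^5, f = 0.03031, h_f = 6.74 m ≈ 6.72 m ✓

Q ≈ 19.7 L/s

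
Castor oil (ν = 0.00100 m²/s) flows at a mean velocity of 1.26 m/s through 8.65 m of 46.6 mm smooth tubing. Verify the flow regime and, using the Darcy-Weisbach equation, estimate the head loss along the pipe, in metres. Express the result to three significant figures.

h_f ≈ 16.4 m

Re = VD/ν = 1.26·0.04660/0.00100 = 58.7 → laminar (Re < 2300)
f = 64/Re = 1.090
h_f = f(L/D)V²/(2g) = 1.090·(8.65/0.04660)·1.26²/(2·9.81) = 16.37 m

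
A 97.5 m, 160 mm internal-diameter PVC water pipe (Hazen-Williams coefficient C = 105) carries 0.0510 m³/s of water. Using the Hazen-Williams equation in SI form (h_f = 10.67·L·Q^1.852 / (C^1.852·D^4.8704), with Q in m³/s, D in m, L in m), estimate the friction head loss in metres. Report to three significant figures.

h_f = 10.67·97.5·0.0510^1.852 / (105^1.852·0.160^4.8704) = 5.710 m

h_f ≈ 5.71 m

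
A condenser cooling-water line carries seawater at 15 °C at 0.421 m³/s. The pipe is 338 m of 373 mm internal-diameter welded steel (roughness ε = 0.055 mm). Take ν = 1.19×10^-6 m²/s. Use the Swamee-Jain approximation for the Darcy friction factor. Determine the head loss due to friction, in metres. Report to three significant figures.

h_f ≈ 9.59 m

V = 4Q/(πD²) = 4·0.421/(π·0.373²) = 3.853 m/s
Re = VD/ν = 3.853·0.373/1.19×10^-6 = 1.21×10^6 → turbulent
ε/D = 0.055/373 = 1.47×10^-4
Swamee-Jain: f = 0.01398
h_f = f(L/D)V²/(2g) = 0.01398·(338/0.373)·3.853²/(2·9.81) = 9.587 m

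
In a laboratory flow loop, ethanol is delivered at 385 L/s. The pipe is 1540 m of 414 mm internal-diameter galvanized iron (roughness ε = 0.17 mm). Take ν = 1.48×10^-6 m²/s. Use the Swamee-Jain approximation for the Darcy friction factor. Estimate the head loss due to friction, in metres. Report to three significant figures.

h_f ≈ 26.1 m

V = 4Q/(πD²) = 4·0.385/(π·0.414²) = 2.860 m/s
Re = VD/ν = 2.860·0.414/1.48×10^-6 = 8.00×10^5 → turbulent
ε/D = 0.17/414 = 4.11×10^-4
Swamee-Jain: f = 0.01680
h_f = f(L/D)V²/(2g) = 0.01680·(1540/0.414)·2.860²/(2·9.81) = 26.06 m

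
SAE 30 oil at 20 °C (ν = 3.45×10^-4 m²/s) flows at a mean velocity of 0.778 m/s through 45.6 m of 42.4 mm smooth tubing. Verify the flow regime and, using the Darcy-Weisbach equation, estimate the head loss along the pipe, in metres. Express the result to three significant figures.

h_f ≈ 22.2 m

Re = VD/ν = 0.778·0.04240/3.45×10^-4 = 95.6 → laminar (Re < 2300)
f = 64/Re = 0.6694
h_f = f(L/D)V²/(2g) = 0.6694·(45.6/0.04240)·0.778²/(2·9.81) = 22.21 m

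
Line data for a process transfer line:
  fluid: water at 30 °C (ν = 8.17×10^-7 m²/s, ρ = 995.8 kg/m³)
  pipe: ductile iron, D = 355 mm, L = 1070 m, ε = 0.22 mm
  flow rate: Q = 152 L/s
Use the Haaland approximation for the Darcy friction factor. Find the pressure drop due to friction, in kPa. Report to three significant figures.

Δp ≈ 64.1 kPa

V = 4Q/(πD²) = 4·0.152/(π·0.355²) = 1.536 m/s
Re = VD/ν = 1.536·0.355/8.17×10^-7 = 6.67×10^5 → turbulent
ε/D = 0.22/355 = 6.20×10^-4
Haaland: f = 0.01812
h_f = f(L/D)V²/(2g) = 0.01812·(1070/0.355)·1.536²/(2·9.81) = 6.566 m
Δp = ρg·h_f = 995.8·9.81·6.566 = 64.14 kPa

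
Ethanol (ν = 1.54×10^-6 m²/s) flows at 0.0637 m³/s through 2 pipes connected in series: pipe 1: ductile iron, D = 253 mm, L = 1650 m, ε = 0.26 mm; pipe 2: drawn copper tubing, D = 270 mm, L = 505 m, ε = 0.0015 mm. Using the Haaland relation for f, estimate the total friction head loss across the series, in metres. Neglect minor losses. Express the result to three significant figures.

H ≈ 13.0 m

Pipe 1: V = 1.267 m/s, Re = 2.08×10^5, ε/D = 0.00103, f = 0.02098, h_1 = f(L/D)V²/2g = 11.20 m
Pipe 2: V = 1.113 m/s, Re = 1.95×10^5, ε/D = 5.56×10^-6, f = 0.01561, h_2 = f(L/D)V²/2g = 1.841 m
Series → Q common, losses add: H = Σh = 13.04 m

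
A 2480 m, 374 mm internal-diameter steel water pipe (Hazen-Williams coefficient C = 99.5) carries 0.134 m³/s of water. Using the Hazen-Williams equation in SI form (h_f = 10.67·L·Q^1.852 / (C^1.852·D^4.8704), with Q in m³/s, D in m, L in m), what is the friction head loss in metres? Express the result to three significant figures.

h_f = 10.67·2480·0.134^1.852 / (99.5^1.852·0.374^4.8704) = 15.36 m

h_f ≈ 15.4 m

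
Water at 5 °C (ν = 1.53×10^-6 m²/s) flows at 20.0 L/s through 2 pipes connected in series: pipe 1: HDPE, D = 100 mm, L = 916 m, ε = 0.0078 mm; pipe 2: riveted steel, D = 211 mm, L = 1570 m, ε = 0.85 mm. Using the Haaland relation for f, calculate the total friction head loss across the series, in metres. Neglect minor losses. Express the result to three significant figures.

Pipe 1: V = 2.546 m/s, Re = 1.66×10^5, ε/D = 7.80×10^-5, f = 0.01654, h_1 = f(L/D)V²/2g = 50.08 m
Pipe 2: V = 0.5720 m/s, Re = 7.89×10^4, ε/D = 0.00403, f = 0.02975, h_2 = f(L/D)V²/2g = 3.692 m
Series → Q common, losses add: H = Σh = 53.77 m

H ≈ 53.8 m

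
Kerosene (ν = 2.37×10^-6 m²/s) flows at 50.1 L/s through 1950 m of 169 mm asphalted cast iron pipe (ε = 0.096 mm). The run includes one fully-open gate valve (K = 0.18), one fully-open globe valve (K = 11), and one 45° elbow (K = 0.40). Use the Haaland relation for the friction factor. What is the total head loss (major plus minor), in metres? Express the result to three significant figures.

H_L ≈ 59.7 m

V = 4Q/(πD²) = 2.233 m/s; V²/2g = 0.2542 m
Re = 1.59×10^5, ε/D = 5.68×10^-4 → f = 0.01936 (Haaland)
Major: h_f = f(L/D)·V²/2g = 0.01936·11538·0.2542 = 56.80 m
Minor: ΣK = 11.6; h_m = ΣK·V²/2g = 2.944 m
Total H_L = 56.80 + 2.944 = 59.75 m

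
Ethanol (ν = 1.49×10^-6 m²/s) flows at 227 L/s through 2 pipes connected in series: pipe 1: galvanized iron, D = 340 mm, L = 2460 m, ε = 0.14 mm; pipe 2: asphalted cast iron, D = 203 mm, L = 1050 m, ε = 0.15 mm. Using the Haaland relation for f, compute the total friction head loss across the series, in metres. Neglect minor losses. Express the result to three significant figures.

H ≈ 281 m

Pipe 1: V = 2.500 m/s, Re = 5.71×10^5, ε/D = 4.12×10^-4, f = 0.01688, h_1 = f(L/D)V²/2g = 38.91 m
Pipe 2: V = 7.014 m/s, Re = 9.56×10^5, ε/D = 7.39×10^-4, f = 0.01865, h_2 = f(L/D)V²/2g = 241.8 m
Series → Q common, losses add: H = Σh = 280.8 m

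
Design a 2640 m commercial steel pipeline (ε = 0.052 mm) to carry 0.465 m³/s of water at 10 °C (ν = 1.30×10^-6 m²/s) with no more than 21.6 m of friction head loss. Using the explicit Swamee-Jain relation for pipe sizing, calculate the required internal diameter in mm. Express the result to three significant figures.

Swamee-Jain (Type III): D = 0.66·[ε^1.25·(LQ²/(gh_f))^4.75 + ν·Q^9.4·(L/(gh_f))^5.2]^0.04
LQ²/(gh_f) = 2.694; L/(gh_f) = 12.46
Term 1 = ε^1.25·(…)^4.75 = 4.89×10^-4; Term 2 = ν·Q^9.4·(…)^5.2 = 4.84×10^-4
D = 0.66·(4.89×10^-4 + 4.84×10^-4)^0.04 = 0.5001 m = 500 mm
Check: V = 2.37 m/s, Re = 9.11×10^5, f = 0.01367, h_f = 20.6 m ≈ 21.6 m ✓

D ≈ 500 mm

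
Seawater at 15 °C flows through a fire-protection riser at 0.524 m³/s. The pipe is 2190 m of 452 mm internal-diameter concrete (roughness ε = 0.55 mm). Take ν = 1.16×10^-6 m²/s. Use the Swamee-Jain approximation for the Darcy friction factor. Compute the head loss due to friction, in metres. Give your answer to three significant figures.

h_f ≈ 55.0 m

V = 4Q/(πD²) = 4·0.524/(π·0.452²) = 3.266 m/s
Re = VD/ν = 3.266·0.452/1.16×10^-6 = 1.27×10^6 → turbulent
ε/D = 0.55/452 = 0.00122
Swamee-Jain: f = 0.02089
h_f = f(L/D)V²/(2g) = 0.02089·(2190/0.452)·3.266²/(2·9.81) = 55.02 m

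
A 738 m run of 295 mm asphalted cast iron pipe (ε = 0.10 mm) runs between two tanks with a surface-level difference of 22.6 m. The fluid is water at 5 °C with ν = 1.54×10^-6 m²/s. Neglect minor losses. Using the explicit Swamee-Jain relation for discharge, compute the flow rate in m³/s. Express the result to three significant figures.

Swamee-Jain (Type II): Q = -0.965·√(gD⁵h_f/L)·ln[ε/(3.7D) + √(3.17ν²L/(gD³h_f))]
√(gD⁵h_f/L) = √(9.81·0.295⁵·22.6/738) = 0.02591
ε/(3.7D) = 9.16×10^-5; √(3.17ν²L/(gD³h_f)) = 3.12×10^-5
Q = -0.965·0.02591·ln(1.228×10^-4) = 0.2251 m³/s
Check: V = 3.29 m/s, Re = 6.31×10^5, f = 0.01645, h_f = 22.7 m ≈ 22.6 m ✓

Q ≈ 0.225 m³/s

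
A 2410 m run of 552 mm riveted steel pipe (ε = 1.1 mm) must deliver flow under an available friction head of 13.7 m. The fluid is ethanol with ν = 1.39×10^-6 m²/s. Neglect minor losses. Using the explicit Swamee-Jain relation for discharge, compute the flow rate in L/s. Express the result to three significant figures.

Swamee-Jain (Type II): Q = -0.965·√(gD⁵h_f/L)·ln[ε/(3.7D) + √(3.17ν²L/(gD³h_f))]
√(gD⁵h_f/L) = √(9.81·0.552⁵·13.7/2410) = 0.05346
ε/(3.7D) = 5.39×10^-4; √(3.17ν²L/(gD³h_f)) = 2.56×10^-5
Q = -0.965·0.05346·ln(5.641×10^-4) = 0.3859 m³/s
Check: V = 1.61 m/s, Re = 6.40×10^5, f = 0.02378, h_f = 13.8 m ≈ 13.7 m ✓

Q ≈ 386 L/s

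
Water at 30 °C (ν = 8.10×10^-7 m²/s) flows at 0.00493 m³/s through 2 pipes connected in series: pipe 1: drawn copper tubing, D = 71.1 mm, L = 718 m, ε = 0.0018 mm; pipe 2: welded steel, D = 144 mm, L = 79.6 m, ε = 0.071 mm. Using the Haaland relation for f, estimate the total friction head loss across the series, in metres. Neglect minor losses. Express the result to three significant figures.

H ≈ 14.0 m

Pipe 1: V = 1.242 m/s, Re = 1.09×10^5, ε/D = 2.53×10^-5, f = 0.01761, h_1 = f(L/D)V²/2g = 13.98 m
Pipe 2: V = 0.3027 m/s, Re = 5.38×10^4, ε/D = 4.93×10^-4, f = 0.02196, h_2 = f(L/D)V²/2g = 0.05669 m
Series → Q common, losses add: H = Σh = 14.03 m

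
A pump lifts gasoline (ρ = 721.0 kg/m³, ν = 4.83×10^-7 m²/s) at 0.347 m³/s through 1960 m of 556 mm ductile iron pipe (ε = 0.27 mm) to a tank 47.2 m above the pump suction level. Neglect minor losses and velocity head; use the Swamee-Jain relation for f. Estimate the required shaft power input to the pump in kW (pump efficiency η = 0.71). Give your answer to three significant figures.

V = 4Q/(πD²) = 1.429 m/s; Re = 1.65×10^6; ε/D = 4.86×10^-4; f = 0.01699
h_f = f(L/D)V²/2g = 6.235 m
Total head H = z + h_f = 47.2 + 6.235 = 53.43 m
P_hyd = ρgQH = 721.0·9.81·0.347·53.43 = 131.1 kW
P_shaft = P_hyd/η = 131.1/0.71 = 184.7 kW

P_shaft ≈ 185 kW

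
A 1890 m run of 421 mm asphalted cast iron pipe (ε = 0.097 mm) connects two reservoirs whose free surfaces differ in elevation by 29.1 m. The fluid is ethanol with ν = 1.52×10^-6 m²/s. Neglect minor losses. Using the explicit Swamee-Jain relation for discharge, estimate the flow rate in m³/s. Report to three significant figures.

Q ≈ 0.403 m³/s

Swamee-Jain (Type II): Q = -0.965·√(gD⁵h_f/L)·ln[ε/(3.7D) + √(3.17ν²L/(gD³h_f))]
√(gD⁵h_f/L) = √(9.81·0.421⁵·29.1/1890) = 0.04469
ε/(3.7D) = 6.23×10^-5; √(3.17ν²L/(gD³h_f)) = 2.55×10^-5
Q = -0.965·0.04469·ln(8.776×10^-5) = 0.4029 m³/s
Check: V = 2.89 m/s, Re = 8.02×10^5, f = 0.01528, h_f = 29.3 m ≈ 29.1 m ✓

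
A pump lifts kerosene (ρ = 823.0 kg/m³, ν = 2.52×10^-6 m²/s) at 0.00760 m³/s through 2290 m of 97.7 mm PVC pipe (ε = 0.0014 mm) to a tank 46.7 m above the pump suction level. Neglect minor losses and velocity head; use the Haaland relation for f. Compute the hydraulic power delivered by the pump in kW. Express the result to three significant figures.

V = 4Q/(πD²) = 1.014 m/s; Re = 3.93×10^4; ε/D = 1.43×10^-5; f = 0.02191
h_f = f(L/D)V²/2g = 26.90 m
Total head H = z + h_f = 46.7 + 26.90 = 73.60 m
P_hyd = ρgQH = 823.0·9.81·0.00760·73.60 = 4.516 kW

P_hyd ≈ 4.52 kW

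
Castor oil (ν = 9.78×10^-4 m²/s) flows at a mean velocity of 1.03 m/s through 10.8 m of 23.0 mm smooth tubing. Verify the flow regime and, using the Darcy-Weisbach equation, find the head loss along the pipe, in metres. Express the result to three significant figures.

h_f ≈ 67.1 m

Re = VD/ν = 1.03·0.02300/9.78×10^-4 = 24.2 → laminar (Re < 2300)
f = 64/Re = 2.642
h_f = f(L/D)V²/(2g) = 2.642·(10.8/0.02300)·1.03²/(2·9.81) = 67.08 m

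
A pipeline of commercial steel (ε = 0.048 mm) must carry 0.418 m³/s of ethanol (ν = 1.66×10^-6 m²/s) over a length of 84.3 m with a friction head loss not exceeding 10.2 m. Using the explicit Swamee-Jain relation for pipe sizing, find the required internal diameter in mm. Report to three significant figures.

D ≈ 283 mm

Swamee-Jain (Type III): D = 0.66·[ε^1.25·(LQ²/(gh_f))^4.75 + ν·Q^9.4·(L/(gh_f))^5.2]^0.04
LQ²/(gh_f) = 0.1472; L/(gh_f) = 0.8425
Term 1 = ε^1.25·(…)^4.75 = 4.46×10^-10; Term 2 = ν·Q^9.4·(…)^5.2 = 1.87×10^-10
D = 0.66·(4.46×10^-10 + 1.87×10^-10)^0.04 = 0.2829 m = 283 mm
Check: V = 6.65 m/s, Re = 1.13×10^6, f = 0.01432, h_f = 9.62 m ≈ 10.2 m ✓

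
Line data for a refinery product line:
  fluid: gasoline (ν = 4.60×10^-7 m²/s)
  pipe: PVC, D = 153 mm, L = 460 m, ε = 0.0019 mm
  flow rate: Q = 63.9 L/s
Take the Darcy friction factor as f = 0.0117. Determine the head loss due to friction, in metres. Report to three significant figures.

V = 4Q/(πD²) = 4·0.0639/(π·0.153²) = 3.476 m/s
h_f = f(L/D)V²/(2g) = 0.01170·(460/0.153)·3.476²/(2·9.81) = 21.66 m

h_f ≈ 21.7 m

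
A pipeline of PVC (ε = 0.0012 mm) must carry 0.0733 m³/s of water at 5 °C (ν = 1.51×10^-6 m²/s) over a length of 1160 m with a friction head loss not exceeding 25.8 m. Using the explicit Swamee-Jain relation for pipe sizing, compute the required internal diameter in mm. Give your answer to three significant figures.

D ≈ 198 mm

Swamee-Jain (Type III): D = 0.66·[ε^1.25·(LQ²/(gh_f))^4.75 + ν·Q^9.4·(L/(gh_f))^5.2]^0.04
LQ²/(gh_f) = 0.02463; L/(gh_f) = 4.583
Term 1 = ε^1.25·(…)^4.75 = 9.08×10^-16; Term 2 = ν·Q^9.4·(…)^5.2 = 8.89×10^-14
D = 0.66·(9.08×10^-16 + 8.89×10^-14)^0.04 = 0.1985 m = 198 mm
Check: V = 2.37 m/s, Re = 3.11×10^5, f = 0.01435, h_f = 24.0 m ≈ 25.8 m ✓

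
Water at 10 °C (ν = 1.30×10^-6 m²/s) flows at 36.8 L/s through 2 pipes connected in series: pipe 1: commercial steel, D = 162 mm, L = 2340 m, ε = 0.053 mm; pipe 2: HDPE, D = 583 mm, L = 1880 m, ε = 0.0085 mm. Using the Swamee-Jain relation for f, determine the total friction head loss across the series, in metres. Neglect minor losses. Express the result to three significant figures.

H ≈ 41.7 m

Pipe 1: V = 1.785 m/s, Re = 2.22×10^5, ε/D = 3.27×10^-4, f = 0.01775, h_1 = f(L/D)V²/2g = 41.66 m
Pipe 2: V = 0.1379 m/s, Re = 6.18×10^4, ε/D = 1.46×10^-5, f = 0.01987, h_2 = f(L/D)V²/2g = 0.06206 m
Series → Q common, losses add: H = Σh = 41.73 m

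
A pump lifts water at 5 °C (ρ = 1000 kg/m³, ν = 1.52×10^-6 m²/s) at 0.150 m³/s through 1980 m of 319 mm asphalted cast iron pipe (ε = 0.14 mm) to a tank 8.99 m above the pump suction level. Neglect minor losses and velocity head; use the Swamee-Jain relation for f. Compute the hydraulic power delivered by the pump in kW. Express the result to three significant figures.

V = 4Q/(πD²) = 1.877 m/s; Re = 3.94×10^5; ε/D = 4.39×10^-4; f = 0.01763
h_f = f(L/D)V²/2g = 19.64 m
Total head H = z + h_f = 8.99 + 19.64 = 28.63 m
P_hyd = ρgQH = 1000·9.81·0.150·28.63 = 42.14 kW

P_hyd ≈ 42.1 kW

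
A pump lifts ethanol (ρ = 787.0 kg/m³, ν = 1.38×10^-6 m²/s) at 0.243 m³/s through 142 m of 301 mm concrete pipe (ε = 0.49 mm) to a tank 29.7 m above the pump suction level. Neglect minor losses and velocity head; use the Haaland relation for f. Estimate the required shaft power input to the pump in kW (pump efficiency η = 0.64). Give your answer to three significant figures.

P_shaft ≈ 106 kW

V = 4Q/(πD²) = 3.415 m/s; Re = 7.45×10^5; ε/D = 0.00163; f = 0.02249
h_f = f(L/D)V²/2g = 6.305 m
Total head H = z + h_f = 29.7 + 6.305 = 36.01 m
P_hyd = ρgQH = 787.0·9.81·0.243·36.01 = 67.55 kW
P_shaft = P_hyd/η = 67.55/0.64 = 105.5 kW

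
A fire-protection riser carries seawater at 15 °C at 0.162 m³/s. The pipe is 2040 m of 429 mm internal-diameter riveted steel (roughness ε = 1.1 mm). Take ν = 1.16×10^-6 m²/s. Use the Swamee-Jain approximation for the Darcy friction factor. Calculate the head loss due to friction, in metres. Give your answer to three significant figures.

V = 4Q/(πD²) = 4·0.162/(π·0.429²) = 1.121 m/s
Re = VD/ν = 1.121·0.429/1.16×10^-6 = 4.14×10^5 → turbulent
ε/D = 1.1/429 = 0.00256
Swamee-Jain: f = 0.02554
h_f = f(L/D)V²/(2g) = 0.02554·(2040/0.429)·1.121²/(2·9.81) = 7.775 m

h_f ≈ 7.77 m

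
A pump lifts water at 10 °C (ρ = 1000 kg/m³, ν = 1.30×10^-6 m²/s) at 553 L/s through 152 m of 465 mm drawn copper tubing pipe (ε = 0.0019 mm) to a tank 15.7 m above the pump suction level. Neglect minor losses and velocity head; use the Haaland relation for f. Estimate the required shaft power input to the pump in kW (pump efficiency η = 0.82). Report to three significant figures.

P_shaft ≈ 117 kW

V = 4Q/(πD²) = 3.256 m/s; Re = 1.16×10^6; ε/D = 4.09×10^-6; f = 0.01137
h_f = f(L/D)V²/2g = 2.009 m
Total head H = z + h_f = 15.7 + 2.009 = 17.71 m
P_hyd = ρgQH = 1000·9.81·0.553·17.71 = 96.07 kW
P_shaft = P_hyd/η = 96.07/0.82 = 117.2 kW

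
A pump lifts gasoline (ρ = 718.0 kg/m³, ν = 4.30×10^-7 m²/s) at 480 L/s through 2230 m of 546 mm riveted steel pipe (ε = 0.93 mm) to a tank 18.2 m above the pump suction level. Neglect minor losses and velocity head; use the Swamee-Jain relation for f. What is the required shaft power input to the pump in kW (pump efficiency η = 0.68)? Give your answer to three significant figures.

P_shaft ≈ 189 kW

V = 4Q/(πD²) = 2.050 m/s; Re = 2.60×10^6; ε/D = 0.00170; f = 0.02257
h_f = f(L/D)V²/2g = 19.75 m
Total head H = z + h_f = 18.2 + 19.75 = 37.95 m
P_hyd = ρgQH = 718.0·9.81·0.480·37.95 = 128.3 kW
P_shaft = P_hyd/η = 128.3/0.68 = 188.7 kW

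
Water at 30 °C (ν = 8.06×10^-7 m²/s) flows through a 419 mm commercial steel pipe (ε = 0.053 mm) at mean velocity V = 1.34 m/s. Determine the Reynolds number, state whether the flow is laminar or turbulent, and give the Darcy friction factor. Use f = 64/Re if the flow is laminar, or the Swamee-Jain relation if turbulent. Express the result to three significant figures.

Re = VD/ν = 1.340·0.419/8.06×10^-7 = 6.97×10^5
Re > 4000 → turbulent; ε/D = 1.26×10^-4
Swamee-Jain: f = 0.01430

Re ≈ 6.97×10^5; turbulent; f ≈ 0.0143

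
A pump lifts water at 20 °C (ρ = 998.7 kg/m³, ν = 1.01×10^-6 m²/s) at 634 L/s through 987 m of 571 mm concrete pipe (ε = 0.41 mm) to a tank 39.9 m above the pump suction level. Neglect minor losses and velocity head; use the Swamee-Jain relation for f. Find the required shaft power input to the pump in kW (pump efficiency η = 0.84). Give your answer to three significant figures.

V = 4Q/(πD²) = 2.476 m/s; Re = 1.40×10^6; ε/D = 7.18×10^-4; f = 0.01850
h_f = f(L/D)V²/2g = 9.992 m
Total head H = z + h_f = 39.9 + 9.992 = 49.89 m
P_hyd = ρgQH = 998.7·9.81·0.634·49.89 = 309.9 kW
P_shaft = P_hyd/η = 309.9/0.84 = 368.9 kW

P_shaft ≈ 369 kW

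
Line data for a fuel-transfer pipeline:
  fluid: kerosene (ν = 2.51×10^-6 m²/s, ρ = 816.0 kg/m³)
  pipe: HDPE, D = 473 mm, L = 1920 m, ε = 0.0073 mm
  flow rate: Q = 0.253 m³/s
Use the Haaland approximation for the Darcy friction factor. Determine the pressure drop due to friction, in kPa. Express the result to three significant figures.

V = 4Q/(πD²) = 4·0.253/(π·0.473²) = 1.440 m/s
Re = VD/ν = 1.440·0.473/2.51×10^-6 = 2.71×10^5 → turbulent
ε/D = 0.0073/473 = 1.54×10^-5
Haaland: f = 0.01473
h_f = f(L/D)V²/(2g) = 0.01473·(1920/0.473)·1.440²/(2·9.81) = 6.320 m
Δp = ρg·h_f = 816.0·9.81·6.320 = 50.59 kPa

Δp ≈ 50.6 kPa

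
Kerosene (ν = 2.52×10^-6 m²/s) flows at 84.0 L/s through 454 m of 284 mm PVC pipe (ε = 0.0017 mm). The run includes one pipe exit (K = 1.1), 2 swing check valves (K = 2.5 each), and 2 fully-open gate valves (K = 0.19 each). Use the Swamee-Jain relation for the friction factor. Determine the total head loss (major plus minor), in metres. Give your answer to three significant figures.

H_L ≈ 2.94 m

V = 4Q/(πD²) = 1.326 m/s; V²/2g = 0.08962 m
Re = 1.49×10^5, ε/D = 5.99×10^-6 → f = 0.01650 (Swamee-Jain)
Major: h_f = f(L/D)·V²/2g = 0.01650·1599·0.08962 = 2.364 m
Minor: ΣK = 6.48; h_m = ΣK·V²/2g = 0.5807 m
Total H_L = 2.364 + 0.5807 = 2.945 m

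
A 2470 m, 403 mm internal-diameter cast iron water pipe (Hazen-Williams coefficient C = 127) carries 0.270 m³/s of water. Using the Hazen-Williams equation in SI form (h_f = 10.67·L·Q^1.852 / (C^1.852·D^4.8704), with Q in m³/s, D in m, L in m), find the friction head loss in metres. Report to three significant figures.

h_f = 10.67·2470·0.270^1.852 / (127^1.852·0.403^4.8704) = 24.76 m

h_f ≈ 24.8 m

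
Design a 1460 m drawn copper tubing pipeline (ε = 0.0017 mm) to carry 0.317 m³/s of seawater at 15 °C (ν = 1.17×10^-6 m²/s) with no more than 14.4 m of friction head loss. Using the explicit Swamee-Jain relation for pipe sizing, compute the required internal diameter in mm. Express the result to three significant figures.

D ≈ 404 mm

Swamee-Jain (Type III): D = 0.66·[ε^1.25·(LQ²/(gh_f))^4.75 + ν·Q^9.4·(L/(gh_f))^5.2]^0.04
LQ²/(gh_f) = 1.039; L/(gh_f) = 10.34
Term 1 = ε^1.25·(…)^4.75 = 7.35×10^-8; Term 2 = ν·Q^9.4·(…)^5.2 = 4.49×10^-6
D = 0.66·(7.35×10^-8 + 4.49×10^-6)^0.04 = 0.4036 m = 404 mm
Check: V = 2.48 m/s, Re = 8.55×10^5, f = 0.01202, h_f = 13.6 m ≈ 14.4 m ✓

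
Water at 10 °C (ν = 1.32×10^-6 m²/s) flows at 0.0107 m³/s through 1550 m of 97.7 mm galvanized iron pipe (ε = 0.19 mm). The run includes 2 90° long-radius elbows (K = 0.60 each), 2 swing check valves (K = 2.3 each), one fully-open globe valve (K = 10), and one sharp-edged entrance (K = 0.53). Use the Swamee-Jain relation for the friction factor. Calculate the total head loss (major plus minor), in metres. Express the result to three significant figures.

H_L ≈ 43.0 m

V = 4Q/(πD²) = 1.427 m/s; V²/2g = 0.1038 m
Re = 1.06×10^5, ε/D = 0.00194 → f = 0.02510 (Swamee-Jain)
Major: h_f = f(L/D)·V²/2g = 0.02510·15865·0.1038 = 41.35 m
Minor: ΣK = 16.3; h_m = ΣK·V²/2g = 1.695 m
Total H_L = 41.35 + 1.695 = 43.04 m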